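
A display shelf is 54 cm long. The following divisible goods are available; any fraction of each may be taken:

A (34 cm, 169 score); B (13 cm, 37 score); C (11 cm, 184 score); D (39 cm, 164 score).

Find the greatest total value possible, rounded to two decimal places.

Take in order of value per unit:
- C (184/11 per unit): all 11 → value 184, running total 184.00
- A (169/34 per unit): all 34 → value 169, running total 353.00
- D (164/39 per unit): 9 of 39 → value 9×164/39 = 37.8462, running total 390.85
Total 390.85.

390.85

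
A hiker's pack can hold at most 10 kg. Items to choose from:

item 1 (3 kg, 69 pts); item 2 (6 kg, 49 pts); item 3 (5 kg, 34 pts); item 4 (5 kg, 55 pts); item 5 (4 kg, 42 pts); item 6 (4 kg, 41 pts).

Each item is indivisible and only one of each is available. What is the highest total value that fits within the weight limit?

124 pts

Check high-value combinations within 10 kg:
- item 1+item 4: weight 3+5=8, value 69+55=124
- item 1+item 2: weight 3+6=9, value 69+49=118
- item 1+item 5: weight 3+4=7, value 69+42=111
- item 1+item 6: weight 3+4=7, value 69+41=110
- item 1+item 3: weight 3+5=8, value 69+34=103
Best: 124 pts.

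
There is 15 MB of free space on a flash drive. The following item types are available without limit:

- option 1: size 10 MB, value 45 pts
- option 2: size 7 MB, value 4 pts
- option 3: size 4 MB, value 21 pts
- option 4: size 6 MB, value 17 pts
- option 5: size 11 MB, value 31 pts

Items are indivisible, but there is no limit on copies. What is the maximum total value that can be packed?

Best value-per-unit is option 3 at 21/4; filling with it alone gives 3×21 = 63.
Optimal mix: 1×option 1 + 1×option 3 → size 14, value 66.

66 pts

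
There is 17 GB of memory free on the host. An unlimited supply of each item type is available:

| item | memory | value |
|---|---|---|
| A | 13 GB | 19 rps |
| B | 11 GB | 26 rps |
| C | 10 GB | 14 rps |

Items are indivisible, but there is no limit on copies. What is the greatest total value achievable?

26 rps

Best value-per-unit is B at 26/11, and filling with it alone uses memory 1×11=11. No mix of the others beats 1×26 = 26.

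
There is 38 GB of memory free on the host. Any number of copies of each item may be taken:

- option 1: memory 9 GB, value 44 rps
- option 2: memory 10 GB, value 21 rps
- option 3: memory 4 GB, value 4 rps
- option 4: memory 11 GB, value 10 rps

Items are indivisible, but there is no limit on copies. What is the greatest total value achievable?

176 rps

Best value-per-unit is option 1 at 44/9, and filling with it alone uses memory 4×9=36. No mix of the others beats 4×44 = 176.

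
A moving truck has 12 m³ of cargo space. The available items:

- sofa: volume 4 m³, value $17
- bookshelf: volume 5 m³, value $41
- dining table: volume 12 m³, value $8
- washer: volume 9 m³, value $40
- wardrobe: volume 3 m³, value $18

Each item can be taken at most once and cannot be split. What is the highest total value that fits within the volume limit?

Check high-value combinations within 12 m³:
- sofa+bookshelf+wardrobe: volume 4+5+3=12, value 17+41+18=76
- bookshelf+wardrobe: volume 5+3=8, value 41+18=59
- sofa+bookshelf: volume 4+5=9, value 17+41=58
Best: $76.

$76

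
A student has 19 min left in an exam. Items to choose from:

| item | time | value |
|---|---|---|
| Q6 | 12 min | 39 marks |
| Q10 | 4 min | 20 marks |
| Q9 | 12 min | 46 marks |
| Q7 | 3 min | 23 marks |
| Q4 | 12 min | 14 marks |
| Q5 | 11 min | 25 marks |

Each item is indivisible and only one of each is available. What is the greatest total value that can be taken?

Check high-value combinations within 19 min:
- Q10+Q9+Q7: time 4+12+3=19, value 20+46+23=89
- Q6+Q10+Q7: time 12+4+3=19, value 39+20+23=82
- Q9+Q7: time 12+3=15, value 46+23=69
- Q10+Q7+Q5: time 4+3+11=18, value 20+23+25=68
Best: 89 marks.

89 marks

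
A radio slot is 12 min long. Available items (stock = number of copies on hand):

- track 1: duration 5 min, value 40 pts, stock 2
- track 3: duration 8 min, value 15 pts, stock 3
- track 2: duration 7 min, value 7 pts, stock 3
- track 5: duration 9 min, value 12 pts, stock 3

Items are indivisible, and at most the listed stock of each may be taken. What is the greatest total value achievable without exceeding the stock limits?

Top feasible selections:
- 2×track 1: duration 10, value 80
- 1×track 1 + 1×track 2: duration 12, value 47
Best: 80 pts.

80 pts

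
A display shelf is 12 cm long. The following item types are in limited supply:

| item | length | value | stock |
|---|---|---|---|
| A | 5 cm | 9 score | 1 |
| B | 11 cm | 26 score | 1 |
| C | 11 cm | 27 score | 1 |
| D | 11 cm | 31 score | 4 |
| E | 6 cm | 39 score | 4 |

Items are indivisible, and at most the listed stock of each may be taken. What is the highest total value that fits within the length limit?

Top feasible selections:
- 2×E: length 12, value 78
- 1×A + 1×E: length 11, value 48
- 1×E: length 6, value 39
- 1×D: length 11, value 31
Best: 78 score.

78 score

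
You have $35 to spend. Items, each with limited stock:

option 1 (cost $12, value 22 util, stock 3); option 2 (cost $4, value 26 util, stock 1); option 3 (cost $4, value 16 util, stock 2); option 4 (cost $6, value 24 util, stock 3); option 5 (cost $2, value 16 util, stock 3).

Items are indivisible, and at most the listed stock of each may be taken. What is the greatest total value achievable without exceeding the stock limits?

162 util

Best selections within cost 35 and stock limits:
- 1×option 2 + 1×option 3 + 3×option 4 + 3×option 5: cost 32, value 162
- 1×option 2 + 2×option 3 + 3×option 4 + 2×option 5: cost 34, value 162
- 1×option 2 + 2×option 3 + 2×option 4 + 3×option 5: cost 30, value 154
Best: 162 util.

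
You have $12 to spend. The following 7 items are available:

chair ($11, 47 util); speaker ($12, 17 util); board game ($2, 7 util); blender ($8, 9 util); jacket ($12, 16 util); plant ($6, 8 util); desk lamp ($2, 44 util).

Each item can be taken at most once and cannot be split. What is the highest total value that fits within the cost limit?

Check high-value combinations within $12:
- board game+blender+desk lamp: cost 2+8+2=12, value 7+9+44=60
- board game+plant+desk lamp: cost 2+6+2=10, value 7+8+44=59
- blender+desk lamp: cost 8+2=10, value 9+44=53
Best: 60 util.

60 util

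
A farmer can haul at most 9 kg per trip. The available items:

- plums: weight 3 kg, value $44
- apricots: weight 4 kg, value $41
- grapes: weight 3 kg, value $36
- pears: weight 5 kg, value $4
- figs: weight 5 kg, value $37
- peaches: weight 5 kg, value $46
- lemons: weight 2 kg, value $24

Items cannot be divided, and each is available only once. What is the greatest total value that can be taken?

Check high-value combinations within 9 kg:
- plums+apricots+lemons: weight 3+4+2=9, value 44+41+24=109
- plums+grapes+lemons: weight 3+3+2=8, value 44+36+24=104
- apricots+grapes+lemons: weight 4+3+2=9, value 41+36+24=101
- plums+peaches: weight 3+5=8, value 44+46=90
- apricots+peaches: weight 4+5=9, value 41+46=87
Best: $109.

$109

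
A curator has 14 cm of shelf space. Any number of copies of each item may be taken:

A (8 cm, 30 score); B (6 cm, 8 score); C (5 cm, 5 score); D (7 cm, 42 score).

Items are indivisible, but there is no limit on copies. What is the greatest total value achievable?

84 score

Best value-per-unit is D at 42/7, and filling with it alone uses length 2×7=14. No mix of the others beats 2×42 = 84.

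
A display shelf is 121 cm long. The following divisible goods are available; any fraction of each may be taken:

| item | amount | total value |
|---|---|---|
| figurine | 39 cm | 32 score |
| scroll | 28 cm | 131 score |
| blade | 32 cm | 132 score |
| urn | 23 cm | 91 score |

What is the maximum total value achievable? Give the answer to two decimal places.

Take in order of value per unit:
- scroll (131/28 per unit): all 28 → value 131, running total 131.00
- blade (132/32 per unit): all 32 → value 132, running total 263.00
- urn (91/23 per unit): all 23 → value 91, running total 354.00
- figurine (32/39 per unit): 38 of 39 → value 38×32/39 = 31.1795, running total 385.18
Total 385.18.

385.18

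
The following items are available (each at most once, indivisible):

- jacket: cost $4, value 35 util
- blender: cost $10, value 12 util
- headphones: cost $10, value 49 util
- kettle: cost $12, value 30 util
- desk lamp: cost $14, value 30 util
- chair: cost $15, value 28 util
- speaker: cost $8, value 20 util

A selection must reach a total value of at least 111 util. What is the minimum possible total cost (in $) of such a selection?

Subsets with value ≥ 111, sorted by total cost:
- jacket+headphones+kettle: cost 26, value 114
- jacket+headphones+desk lamp: cost 28, value 114
- jacket+headphones+chair: cost 29, value 112
- jacket+blender+headphones+speaker: cost 32, value 116
Minimum cost: 26 $.

26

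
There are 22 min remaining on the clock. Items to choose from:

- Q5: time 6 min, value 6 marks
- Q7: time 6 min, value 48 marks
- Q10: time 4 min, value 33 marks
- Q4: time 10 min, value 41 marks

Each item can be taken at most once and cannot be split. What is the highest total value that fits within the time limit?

Check high-value combinations within 22 min:
- Q7+Q10+Q4: time 6+4+10=20, value 48+33+41=122
- Q5+Q7+Q4: time 6+6+10=22, value 6+48+41=95
- Q7+Q4: time 6+10=16, value 48+41=89
Best: 122 marks.

122 marks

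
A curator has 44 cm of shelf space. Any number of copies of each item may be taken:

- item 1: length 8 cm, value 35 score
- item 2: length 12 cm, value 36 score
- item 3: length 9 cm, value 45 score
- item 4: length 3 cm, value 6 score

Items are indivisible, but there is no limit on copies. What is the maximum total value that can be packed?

Best value-per-unit is item 3 at 45/9; filling with it alone gives 4×45 = 180.
Optimal mix: 1×item 1 + 4×item 3 → length 44, value 215.

215 score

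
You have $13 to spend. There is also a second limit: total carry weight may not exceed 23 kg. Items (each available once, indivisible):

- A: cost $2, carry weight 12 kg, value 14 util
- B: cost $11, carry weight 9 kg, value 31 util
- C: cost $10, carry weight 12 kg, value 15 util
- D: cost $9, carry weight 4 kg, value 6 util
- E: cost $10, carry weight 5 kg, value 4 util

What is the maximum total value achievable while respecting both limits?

Feasible sets respecting both limits:
- A+B: cost 13, carry weight 21, value 45
- B: cost 11, carry weight 9, value 31
- A+D: cost 11, carry weight 16, value 20
Best: 45 util.

45 util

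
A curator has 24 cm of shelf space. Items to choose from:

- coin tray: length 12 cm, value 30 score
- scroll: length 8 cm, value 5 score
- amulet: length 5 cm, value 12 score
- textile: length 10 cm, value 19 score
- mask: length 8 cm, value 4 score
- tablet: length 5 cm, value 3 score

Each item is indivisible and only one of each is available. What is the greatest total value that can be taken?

Check high-value combinations within 24 cm:
- coin tray+textile: length 12+10=22, value 30+19=49
- coin tray+amulet+tablet: length 12+5+5=22, value 30+12+3=45
- coin tray+amulet: length 12+5=17, value 30+12=42
- scroll+amulet+textile: length 8+5+10=23, value 5+12+19=36
- coin tray+scroll: length 12+8=20, value 30+5=35
Best: 49 score.

49 score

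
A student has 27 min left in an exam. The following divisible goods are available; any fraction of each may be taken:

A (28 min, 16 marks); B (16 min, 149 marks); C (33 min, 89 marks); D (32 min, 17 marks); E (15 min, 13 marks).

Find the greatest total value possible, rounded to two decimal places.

178.67

Take in order of value per unit:
- B (149/16 per unit): all 16 → value 149, running total 149.00
- C (89/33 per unit): 11 of 33 → value 11×89/33 = 29.6667, running total 178.67
Total 178.67.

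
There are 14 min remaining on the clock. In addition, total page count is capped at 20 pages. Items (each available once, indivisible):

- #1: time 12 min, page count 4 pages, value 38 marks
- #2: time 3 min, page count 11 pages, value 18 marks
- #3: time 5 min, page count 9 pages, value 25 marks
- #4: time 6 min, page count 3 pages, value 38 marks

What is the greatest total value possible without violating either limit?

63 marks

Feasible sets respecting both limits:
- #3+#4: time 11, page count 12, value 63
- #2+#4: time 9, page count 14, value 56
- #2+#3: time 8, page count 20, value 43
Best: 63 marks.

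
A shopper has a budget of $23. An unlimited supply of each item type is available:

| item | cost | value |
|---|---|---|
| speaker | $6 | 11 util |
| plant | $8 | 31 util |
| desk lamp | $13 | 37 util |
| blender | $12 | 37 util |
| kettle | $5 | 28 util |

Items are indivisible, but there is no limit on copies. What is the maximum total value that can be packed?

115 util

Best value-per-unit is kettle at 28/5; filling with it alone gives 4×28 = 112.
Optimal mix: 1×plant + 3×kettle → cost 23, value 115.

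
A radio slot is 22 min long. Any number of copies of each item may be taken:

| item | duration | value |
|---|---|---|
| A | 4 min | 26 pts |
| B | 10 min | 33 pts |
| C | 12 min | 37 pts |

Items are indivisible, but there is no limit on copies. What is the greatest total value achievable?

Best value-per-unit is A at 26/4, and filling with it alone uses duration 5×4=20. No mix of the others beats 5×26 = 130.

130 pts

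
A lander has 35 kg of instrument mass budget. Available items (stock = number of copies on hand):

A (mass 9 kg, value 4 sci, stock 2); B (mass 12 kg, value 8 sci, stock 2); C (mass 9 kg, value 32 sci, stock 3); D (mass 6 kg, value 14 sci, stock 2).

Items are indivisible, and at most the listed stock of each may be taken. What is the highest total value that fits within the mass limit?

110 sci

Best selections within mass 35 and stock limits:
- 3×C + 1×D: mass 33, value 110
- 3×C: mass 27, value 96
- 2×C + 2×D: mass 30, value 92
Best: 110 sci.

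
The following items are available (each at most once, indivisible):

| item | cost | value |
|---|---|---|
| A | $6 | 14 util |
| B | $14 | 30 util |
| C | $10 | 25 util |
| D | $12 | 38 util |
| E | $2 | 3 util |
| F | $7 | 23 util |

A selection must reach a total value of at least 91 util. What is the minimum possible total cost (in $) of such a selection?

33

Subsets with value ≥ 91, sorted by total cost:
- B+D+F: cost 33, value 91
- A+C+D+F: cost 35, value 100
- B+D+E+F: cost 35, value 94
- B+C+D: cost 36, value 93
Minimum cost: 33 $.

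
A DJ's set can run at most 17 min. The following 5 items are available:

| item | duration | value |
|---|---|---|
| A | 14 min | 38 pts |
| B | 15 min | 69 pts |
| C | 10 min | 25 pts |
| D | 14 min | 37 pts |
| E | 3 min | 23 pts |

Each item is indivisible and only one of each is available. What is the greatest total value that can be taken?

This is a 0/1 knapsack; check combinations near the capacity.
- B: duration 15, value 69
- A+E: duration 14+3=17, value 38+23=61
- D+E: duration 14+3=17, value 37+23=60
- C+E: duration 10+3=13, value 25+23=48
- A: duration 14, value 38
Best: 69 pts.

69 pts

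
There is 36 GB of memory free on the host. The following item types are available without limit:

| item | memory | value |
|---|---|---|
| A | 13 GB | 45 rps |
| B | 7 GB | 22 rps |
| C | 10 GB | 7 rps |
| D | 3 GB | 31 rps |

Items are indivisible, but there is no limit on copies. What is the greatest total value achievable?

372 rps

Best value-per-unit is D at 31/3, and filling with it alone uses memory 12×3=36. No mix of the others beats 12×31 = 372.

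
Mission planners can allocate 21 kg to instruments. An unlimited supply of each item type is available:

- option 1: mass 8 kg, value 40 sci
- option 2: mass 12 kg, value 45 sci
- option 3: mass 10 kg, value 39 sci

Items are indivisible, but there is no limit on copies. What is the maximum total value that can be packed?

85 sci

Best value-per-unit is option 1 at 40/8; filling with it alone gives 2×40 = 80.
Optimal mix: 1×option 1 + 1×option 2 → mass 20, value 85.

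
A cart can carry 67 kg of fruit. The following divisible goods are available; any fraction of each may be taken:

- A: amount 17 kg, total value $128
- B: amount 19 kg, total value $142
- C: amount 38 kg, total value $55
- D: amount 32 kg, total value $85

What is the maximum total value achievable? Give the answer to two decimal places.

Take in order of value per unit:
- A (128/17 per unit): all 17 → value 128, running total 128.00
- B (142/19 per unit): all 19 → value 142, running total 270.00
- D (85/32 per unit): 31 of 32 → value 31×85/32 = 82.3438, running total 352.34
Total 352.34.

352.34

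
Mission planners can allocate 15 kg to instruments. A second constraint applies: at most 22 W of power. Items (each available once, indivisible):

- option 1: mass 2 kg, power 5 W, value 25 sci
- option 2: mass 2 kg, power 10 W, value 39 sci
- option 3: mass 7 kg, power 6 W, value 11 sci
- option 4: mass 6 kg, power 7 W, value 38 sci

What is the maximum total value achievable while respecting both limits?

102 sci

Feasible sets respecting both limits:
- option 1+option 2+option 4: mass 10, power 22, value 102
- option 2+option 4: mass 8, power 17, value 77
- option 1+option 2+option 3: mass 11, power 21, value 75
- option 1+option 3+option 4: mass 15, power 18, value 74
Best: 102 sci.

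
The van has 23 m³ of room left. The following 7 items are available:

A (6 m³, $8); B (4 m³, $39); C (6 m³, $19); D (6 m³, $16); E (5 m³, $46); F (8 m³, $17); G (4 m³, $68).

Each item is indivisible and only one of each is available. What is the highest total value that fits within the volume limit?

$172

Check high-value combinations within 23 m³:
- B+C+E+G: volume 4+6+5+4=19, value 39+19+46+68=172
- B+E+F+G: volume 4+5+8+4=21, value 39+46+17+68=170
- B+D+E+G: volume 4+6+5+4=19, value 39+16+46+68=169
- A+B+E+G: volume 6+4+5+4=19, value 8+39+46+68=161
- B+E+G: volume 4+5+4=13, value 39+46+68=153
Best: $172.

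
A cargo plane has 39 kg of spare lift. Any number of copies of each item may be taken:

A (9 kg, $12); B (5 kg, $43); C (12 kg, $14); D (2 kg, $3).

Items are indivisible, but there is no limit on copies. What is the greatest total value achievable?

$307

Best value-per-unit is B at 43/5; filling with it alone gives 7×43 = 301.
Optimal mix: 7×B + 2×D → weight 39, value 307.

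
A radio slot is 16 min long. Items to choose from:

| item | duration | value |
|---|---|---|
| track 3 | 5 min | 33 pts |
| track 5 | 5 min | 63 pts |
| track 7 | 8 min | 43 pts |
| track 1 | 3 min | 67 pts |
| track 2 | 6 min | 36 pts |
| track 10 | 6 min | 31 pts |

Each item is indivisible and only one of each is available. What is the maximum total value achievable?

173 pts

This is a 0/1 knapsack; check combinations near the capacity.
- track 5+track 7+track 1: duration 5+8+3=16, value 63+43+67=173
- track 5+track 1+track 2: duration 5+3+6=14, value 63+67+36=166
- track 3+track 5+track 1: duration 5+5+3=13, value 33+63+67=163
- track 5+track 1+track 10: duration 5+3+6=14, value 63+67+31=161
Best: 173 pts.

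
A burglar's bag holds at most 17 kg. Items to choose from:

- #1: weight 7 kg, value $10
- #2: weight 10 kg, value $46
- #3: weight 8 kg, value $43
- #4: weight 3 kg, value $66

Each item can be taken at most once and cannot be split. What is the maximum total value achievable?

$112

Check high-value combinations within 17 kg:
- #2+#4: weight 10+3=13, value 46+66=112
- #3+#4: weight 8+3=11, value 43+66=109
- #1+#4: weight 7+3=10, value 10+66=76
- #4: weight 3, value 66
Best: $112.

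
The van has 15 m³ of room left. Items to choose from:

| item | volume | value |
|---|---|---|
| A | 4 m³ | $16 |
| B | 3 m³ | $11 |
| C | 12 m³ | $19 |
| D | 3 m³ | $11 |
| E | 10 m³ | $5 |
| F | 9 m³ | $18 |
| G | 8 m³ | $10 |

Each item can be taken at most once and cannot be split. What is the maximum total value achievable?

$40

Check high-value combinations within 15 m³:
- B+D+F: volume 3+3+9=15, value 11+11+18=40
- A+B+D: volume 4+3+3=10, value 16+11+11=38
- A+B+G: volume 4+3+8=15, value 16+11+10=37
- A+D+G: volume 4+3+8=15, value 16+11+10=37
- A+F: volume 4+9=13, value 16+18=34
Best: $40.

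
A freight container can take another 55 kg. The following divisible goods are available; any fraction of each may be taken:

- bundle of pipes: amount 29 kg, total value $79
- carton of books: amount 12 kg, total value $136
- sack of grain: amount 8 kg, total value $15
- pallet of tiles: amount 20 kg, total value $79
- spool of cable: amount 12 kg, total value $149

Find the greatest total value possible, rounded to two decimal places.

Take in order of value per unit:
- spool of cable (149/12 per unit): all 12 → value 149, running total 149.00
- carton of books (136/12 per unit): all 12 → value 136, running total 285.00
- pallet of tiles (79/20 per unit): all 20 → value 79, running total 364.00
- bundle of pipes (79/29 per unit): 11 of 29 → value 11×79/29 = 29.9655, running total 393.97
Total 393.97.

393.97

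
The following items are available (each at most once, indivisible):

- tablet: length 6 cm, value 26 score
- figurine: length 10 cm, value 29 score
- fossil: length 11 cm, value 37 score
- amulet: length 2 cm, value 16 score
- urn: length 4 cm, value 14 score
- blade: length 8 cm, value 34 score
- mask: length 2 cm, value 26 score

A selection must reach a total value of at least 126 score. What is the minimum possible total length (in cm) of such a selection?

27

Subsets with value ≥ 126, sorted by total length:
- fossil+amulet+urn+blade+mask: length 27, value 127
- tablet+figurine+amulet+blade+mask: length 28, value 131
- tablet+fossil+amulet+blade+mask: length 29, value 139
- tablet+figurine+urn+blade+mask: length 30, value 129
Minimum length: 27 cm.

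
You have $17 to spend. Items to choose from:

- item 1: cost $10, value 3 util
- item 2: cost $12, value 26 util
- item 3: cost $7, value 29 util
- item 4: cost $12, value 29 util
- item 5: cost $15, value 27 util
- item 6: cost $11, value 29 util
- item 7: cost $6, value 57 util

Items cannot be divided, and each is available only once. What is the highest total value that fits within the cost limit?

86 util

This is a 0/1 knapsack; check combinations near the capacity.
- item 3+item 7: cost 7+6=13, value 29+57=86
- item 6+item 7: cost 11+6=17, value 29+57=86
- item 1+item 7: cost 10+6=16, value 3+57=60
Best: 86 util.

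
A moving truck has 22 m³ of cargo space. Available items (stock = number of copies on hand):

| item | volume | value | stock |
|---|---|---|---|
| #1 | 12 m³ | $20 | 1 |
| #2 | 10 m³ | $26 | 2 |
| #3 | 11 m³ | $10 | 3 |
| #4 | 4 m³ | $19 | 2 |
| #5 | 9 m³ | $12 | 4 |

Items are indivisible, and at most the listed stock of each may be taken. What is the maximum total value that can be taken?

Top feasible selections:
- 1×#2 + 2×#4: volume 18, value 64
- 1×#1 + 2×#4: volume 20, value 58
Best: $64.

$64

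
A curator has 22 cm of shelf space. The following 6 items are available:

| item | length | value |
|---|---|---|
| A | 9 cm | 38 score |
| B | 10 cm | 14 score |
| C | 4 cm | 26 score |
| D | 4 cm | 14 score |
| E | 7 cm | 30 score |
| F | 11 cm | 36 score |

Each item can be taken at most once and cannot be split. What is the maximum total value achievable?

94 score

Check high-value combinations within 22 cm:
- A+C+E: length 9+4+7=20, value 38+26+30=94
- C+E+F: length 4+7+11=22, value 26+30+36=92
- A+D+E: length 9+4+7=20, value 38+14+30=82
- D+E+F: length 4+7+11=22, value 14+30+36=80
Best: 94 score.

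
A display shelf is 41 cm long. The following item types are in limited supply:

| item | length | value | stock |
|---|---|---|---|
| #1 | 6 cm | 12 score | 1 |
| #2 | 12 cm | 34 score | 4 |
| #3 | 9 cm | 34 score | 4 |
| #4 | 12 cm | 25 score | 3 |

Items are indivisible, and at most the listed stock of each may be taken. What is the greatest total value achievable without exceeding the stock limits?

Top feasible selections:
- 4×#3: length 36, value 136
- 1×#2 + 3×#3: length 39, value 136
- 3×#3 + 1×#4: length 39, value 127
Best: 136 score.

136 score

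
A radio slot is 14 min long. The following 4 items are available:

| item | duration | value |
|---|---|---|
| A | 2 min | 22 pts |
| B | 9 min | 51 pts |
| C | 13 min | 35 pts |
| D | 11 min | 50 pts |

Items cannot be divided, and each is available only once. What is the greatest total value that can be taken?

This is a 0/1 knapsack; check combinations near the capacity.
- A+B: duration 2+9=11, value 22+51=73
- A+D: duration 2+11=13, value 22+50=72
- B: duration 9, value 51
- D: duration 11, value 50
- C: duration 13, value 35
Best: 73 pts.

73 pts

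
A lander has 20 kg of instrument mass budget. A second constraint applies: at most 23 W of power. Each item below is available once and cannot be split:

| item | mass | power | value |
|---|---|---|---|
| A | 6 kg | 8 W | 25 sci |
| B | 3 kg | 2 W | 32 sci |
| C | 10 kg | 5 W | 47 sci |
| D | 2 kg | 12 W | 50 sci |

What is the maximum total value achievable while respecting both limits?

Feasible sets respecting both limits:
- B+C+D: mass 15, power 19, value 129
- A+B+D: mass 11, power 22, value 107
- A+B+C: mass 19, power 15, value 104
- C+D: mass 12, power 17, value 97
Best: 129 sci.

129 sci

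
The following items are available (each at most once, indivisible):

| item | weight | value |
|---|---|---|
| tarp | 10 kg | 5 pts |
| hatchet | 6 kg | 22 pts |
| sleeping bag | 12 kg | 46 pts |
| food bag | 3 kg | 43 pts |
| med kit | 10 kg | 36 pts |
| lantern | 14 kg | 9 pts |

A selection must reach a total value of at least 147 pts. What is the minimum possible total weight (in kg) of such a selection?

Subsets with value ≥ 147, sorted by total weight:
- hatchet+sleeping bag+food bag+med kit: weight 31, value 147
- tarp+hatchet+sleeping bag+food bag+med kit: weight 41, value 152
- hatchet+sleeping bag+food bag+med kit+lantern: weight 45, value 156
Minimum weight: 31 kg.

31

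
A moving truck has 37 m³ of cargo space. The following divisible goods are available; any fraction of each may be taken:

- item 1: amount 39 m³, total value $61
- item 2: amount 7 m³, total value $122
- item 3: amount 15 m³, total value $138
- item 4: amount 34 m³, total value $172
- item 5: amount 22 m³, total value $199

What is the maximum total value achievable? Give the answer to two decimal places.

Take in order of value per unit:
- item 2 (122/7 per unit): all 7 → value 122, running total 122.00
- item 3 (138/15 per unit): all 15 → value 138, running total 260.00
- item 5 (199/22 per unit): 15 of 22 → value 15×199/22 = 135.6818, running total 395.68
Total 395.68.

395.68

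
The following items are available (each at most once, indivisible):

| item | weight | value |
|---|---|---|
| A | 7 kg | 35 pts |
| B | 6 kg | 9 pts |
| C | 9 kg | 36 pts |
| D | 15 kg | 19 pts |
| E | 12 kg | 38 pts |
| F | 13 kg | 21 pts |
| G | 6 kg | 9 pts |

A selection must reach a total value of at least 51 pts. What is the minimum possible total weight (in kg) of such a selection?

16

Subsets with value ≥ 51, sorted by total weight:
- A+C: weight 16, value 71
- A+E: weight 19, value 73
- A+B+G: weight 19, value 53
Minimum weight: 16 kg.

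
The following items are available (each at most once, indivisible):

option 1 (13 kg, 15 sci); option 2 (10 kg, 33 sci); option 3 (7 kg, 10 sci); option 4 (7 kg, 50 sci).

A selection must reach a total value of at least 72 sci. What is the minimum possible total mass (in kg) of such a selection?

Subsets with value ≥ 72, sorted by total mass:
- option 2+option 4: mass 17, value 83
- option 2+option 3+option 4: mass 24, value 93
- option 1+option 3+option 4: mass 27, value 75
- option 1+option 2+option 4: mass 30, value 98
Minimum mass: 17 kg.

17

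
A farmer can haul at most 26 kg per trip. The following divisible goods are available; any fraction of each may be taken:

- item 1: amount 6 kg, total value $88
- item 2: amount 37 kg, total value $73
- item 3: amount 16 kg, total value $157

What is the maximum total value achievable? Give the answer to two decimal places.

Take in order of value per unit:
- item 1 (88/6 per unit): all 6 → value 88, running total 88.00
- item 3 (157/16 per unit): all 16 → value 157, running total 245.00
- item 2 (73/37 per unit): 4 of 37 → value 4×73/37 = 7.8919, running total 252.89
Total 252.89.

252.89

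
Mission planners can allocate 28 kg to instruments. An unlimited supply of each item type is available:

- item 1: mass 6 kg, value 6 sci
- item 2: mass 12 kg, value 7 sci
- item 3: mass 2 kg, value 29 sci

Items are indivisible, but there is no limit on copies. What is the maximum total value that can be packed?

406 sci

Best value-per-unit is item 3 at 29/2, and filling with it alone uses mass 14×2=28. No mix of the others beats 14×29 = 406.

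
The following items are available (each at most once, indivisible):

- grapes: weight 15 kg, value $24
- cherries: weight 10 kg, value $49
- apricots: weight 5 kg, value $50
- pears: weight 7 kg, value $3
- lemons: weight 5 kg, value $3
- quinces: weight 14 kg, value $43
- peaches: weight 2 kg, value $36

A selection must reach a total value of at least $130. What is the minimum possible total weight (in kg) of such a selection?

Subsets with value ≥ 130, sorted by total weight:
- cherries+apricots+peaches: weight 17, value 135
- cherries+apricots+lemons+peaches: weight 22, value 138
Minimum weight: 17 kg.

17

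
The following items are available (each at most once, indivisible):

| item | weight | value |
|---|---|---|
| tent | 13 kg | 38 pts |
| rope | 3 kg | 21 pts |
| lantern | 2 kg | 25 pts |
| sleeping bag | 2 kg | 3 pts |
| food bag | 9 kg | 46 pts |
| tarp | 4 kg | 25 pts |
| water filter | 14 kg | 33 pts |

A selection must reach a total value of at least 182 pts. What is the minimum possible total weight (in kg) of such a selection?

Subsets with value ≥ 182, sorted by total weight:
- tent+rope+lantern+food bag+tarp+water filter: weight 45, value 188
- tent+rope+lantern+sleeping bag+food bag+tarp+water filter: weight 47, value 191
Minimum weight: 45 kg.

45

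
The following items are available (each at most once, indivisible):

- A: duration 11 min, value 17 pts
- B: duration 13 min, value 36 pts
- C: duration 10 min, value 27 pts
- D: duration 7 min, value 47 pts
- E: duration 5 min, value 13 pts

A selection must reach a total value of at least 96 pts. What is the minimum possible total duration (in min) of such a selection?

Subsets with value ≥ 96, sorted by total duration:
- B+D+E: duration 25, value 96
- B+C+D: duration 30, value 110
- A+B+D: duration 31, value 100
Minimum duration: 25 min.

25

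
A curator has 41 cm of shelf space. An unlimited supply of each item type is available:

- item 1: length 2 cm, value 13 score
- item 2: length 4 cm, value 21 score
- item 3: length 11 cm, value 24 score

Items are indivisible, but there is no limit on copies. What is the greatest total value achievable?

260 score

Best value-per-unit is item 1 at 13/2, and filling with it alone uses length 20×2=40. No mix of the others beats 20×13 = 260.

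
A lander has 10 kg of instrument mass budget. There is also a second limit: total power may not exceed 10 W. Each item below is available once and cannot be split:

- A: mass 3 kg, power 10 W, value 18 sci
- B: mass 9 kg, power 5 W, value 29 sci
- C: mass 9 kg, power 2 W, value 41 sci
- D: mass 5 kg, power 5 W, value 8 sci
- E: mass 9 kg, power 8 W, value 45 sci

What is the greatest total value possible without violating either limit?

Feasible sets respecting both limits:
- E: mass 9, power 8, value 45
- C: mass 9, power 2, value 41
- B: mass 9, power 5, value 29
Best: 45 sci.

45 sci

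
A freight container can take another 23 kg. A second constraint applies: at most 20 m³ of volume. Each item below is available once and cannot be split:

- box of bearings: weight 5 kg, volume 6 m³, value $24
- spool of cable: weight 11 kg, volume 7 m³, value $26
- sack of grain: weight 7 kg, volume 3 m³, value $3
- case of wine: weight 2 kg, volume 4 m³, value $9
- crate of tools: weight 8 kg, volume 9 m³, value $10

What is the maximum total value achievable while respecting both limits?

$59

Feasible sets respecting both limits:
- box of bearings+spool of cable+case of wine: weight 18, volume 17, value 59
- box of bearings+spool of cable+sack of grain: weight 23, volume 16, value 53
- box of bearings+spool of cable: weight 16, volume 13, value 50
- spool of cable+case of wine+crate of tools: weight 21, volume 20, value 45
Best: $59.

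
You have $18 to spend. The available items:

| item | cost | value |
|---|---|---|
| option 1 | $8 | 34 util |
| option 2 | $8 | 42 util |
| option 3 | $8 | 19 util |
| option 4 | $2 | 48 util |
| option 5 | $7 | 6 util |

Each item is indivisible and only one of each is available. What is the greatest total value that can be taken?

124 util

Check high-value combinations within $18:
- option 1+option 2+option 4: cost 8+8+2=18, value 34+42+48=124
- option 2+option 3+option 4: cost 8+8+2=18, value 42+19+48=109
- option 1+option 3+option 4: cost 8+8+2=18, value 34+19+48=101
- option 2+option 4+option 5: cost 8+2+7=17, value 42+48+6=96
Best: 124 util.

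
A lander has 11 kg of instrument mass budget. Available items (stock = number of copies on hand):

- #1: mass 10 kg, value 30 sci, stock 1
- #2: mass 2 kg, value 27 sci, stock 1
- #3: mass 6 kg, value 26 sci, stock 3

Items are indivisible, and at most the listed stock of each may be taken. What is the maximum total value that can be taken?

53 sci

Top feasible selections:
- 1×#2 + 1×#3: mass 8, value 53
- 1×#1: mass 10, value 30
- 1×#2: mass 2, value 27
Best: 53 sci.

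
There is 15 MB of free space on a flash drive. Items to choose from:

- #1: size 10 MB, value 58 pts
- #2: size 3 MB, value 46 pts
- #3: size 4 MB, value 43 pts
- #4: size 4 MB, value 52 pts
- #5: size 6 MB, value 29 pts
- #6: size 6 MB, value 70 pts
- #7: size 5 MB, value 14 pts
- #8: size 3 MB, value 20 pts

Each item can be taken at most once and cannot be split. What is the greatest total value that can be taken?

168 pts

This is a 0/1 knapsack; check combinations near the capacity.
- #2+#4+#6: size 3+4+6=13, value 46+52+70=168
- #3+#4+#6: size 4+4+6=14, value 43+52+70=165
- #2+#3+#4+#8: size 3+4+4+3=14, value 46+43+52+20=161
Best: 168 pts.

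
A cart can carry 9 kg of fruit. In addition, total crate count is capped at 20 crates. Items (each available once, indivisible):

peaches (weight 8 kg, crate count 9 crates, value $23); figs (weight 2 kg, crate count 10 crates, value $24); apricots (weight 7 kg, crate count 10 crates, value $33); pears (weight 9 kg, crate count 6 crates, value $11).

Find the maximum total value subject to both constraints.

Feasible sets respecting both limits:
- figs+apricots: weight 9, crate count 20, value 57
- apricots: weight 7, crate count 10, value 33
- figs: weight 2, crate count 10, value 24
- peaches: weight 8, crate count 9, value 23
Best: $57.

$57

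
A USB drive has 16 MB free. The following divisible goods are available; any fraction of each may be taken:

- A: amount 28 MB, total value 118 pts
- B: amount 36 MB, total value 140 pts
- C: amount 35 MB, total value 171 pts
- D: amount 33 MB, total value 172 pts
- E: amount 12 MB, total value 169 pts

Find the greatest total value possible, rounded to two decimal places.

189.85

Take in order of value per unit:
- E (169/12 per unit): all 12 → value 169, running total 169.00
- D (172/33 per unit): 4 of 33 → value 4×172/33 = 20.8485, running total 189.85
Total 189.85.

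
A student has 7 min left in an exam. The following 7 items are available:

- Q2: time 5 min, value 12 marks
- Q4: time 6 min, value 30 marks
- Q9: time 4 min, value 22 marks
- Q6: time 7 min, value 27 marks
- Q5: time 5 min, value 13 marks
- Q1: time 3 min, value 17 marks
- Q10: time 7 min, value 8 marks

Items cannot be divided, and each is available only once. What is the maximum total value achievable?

Check high-value combinations within 7 min:
- Q9+Q1: time 4+3=7, value 22+17=39
- Q4: time 6, value 30
- Q6: time 7, value 27
Best: 39 marks.

39 marks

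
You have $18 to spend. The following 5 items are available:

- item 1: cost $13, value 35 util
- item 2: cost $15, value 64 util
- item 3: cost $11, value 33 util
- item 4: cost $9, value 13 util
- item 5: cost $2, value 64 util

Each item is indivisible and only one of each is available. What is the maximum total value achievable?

128 util

Check high-value combinations within $18:
- item 2+item 5: cost 15+2=17, value 64+64=128
- item 1+item 5: cost 13+2=15, value 35+64=99
- item 3+item 5: cost 11+2=13, value 33+64=97
- item 4+item 5: cost 9+2=11, value 13+64=77
Best: 128 util.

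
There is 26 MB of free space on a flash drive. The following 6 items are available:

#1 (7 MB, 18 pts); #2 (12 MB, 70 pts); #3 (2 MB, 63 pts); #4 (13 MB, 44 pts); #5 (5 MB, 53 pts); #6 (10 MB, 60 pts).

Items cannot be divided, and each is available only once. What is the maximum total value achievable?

Check high-value combinations within 26 MB:
- #1+#2+#3+#5: size 7+12+2+5=26, value 18+70+63+53=204
- #1+#3+#5+#6: size 7+2+5+10=24, value 18+63+53+60=194
- #2+#3+#6: size 12+2+10=24, value 70+63+60=193
Best: 204 pts.

204 pts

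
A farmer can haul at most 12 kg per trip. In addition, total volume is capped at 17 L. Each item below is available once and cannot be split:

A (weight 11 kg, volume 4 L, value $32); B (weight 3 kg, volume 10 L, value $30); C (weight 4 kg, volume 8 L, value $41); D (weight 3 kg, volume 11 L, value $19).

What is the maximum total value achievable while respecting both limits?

$41

Feasible sets respecting both limits:
- C: weight 4, volume 8, value 41
- A: weight 11, volume 4, value 32
- B: weight 3, volume 10, value 30
- D: weight 3, volume 11, value 19
Best: $41.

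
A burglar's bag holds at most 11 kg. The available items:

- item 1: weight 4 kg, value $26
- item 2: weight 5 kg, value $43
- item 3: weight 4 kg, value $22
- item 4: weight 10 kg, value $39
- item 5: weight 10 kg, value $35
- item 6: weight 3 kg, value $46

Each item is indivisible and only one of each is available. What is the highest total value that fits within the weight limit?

$94

Check high-value combinations within 11 kg:
- item 1+item 3+item 6: weight 4+4+3=11, value 26+22+46=94
- item 2+item 6: weight 5+3=8, value 43+46=89
- item 1+item 6: weight 4+3=7, value 26+46=72
- item 1+item 2: weight 4+5=9, value 26+43=69
- item 3+item 6: weight 4+3=7, value 22+46=68
Best: $94.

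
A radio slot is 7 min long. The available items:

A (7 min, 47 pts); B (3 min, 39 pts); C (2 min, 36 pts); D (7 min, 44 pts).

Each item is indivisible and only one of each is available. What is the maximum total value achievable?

75 pts

Check high-value combinations within 7 min:
- B+C: duration 3+2=5, value 39+36=75
- A: duration 7, value 47
- D: duration 7, value 44
- B: duration 3, value 39
- C: duration 2, value 36
Best: 75 pts.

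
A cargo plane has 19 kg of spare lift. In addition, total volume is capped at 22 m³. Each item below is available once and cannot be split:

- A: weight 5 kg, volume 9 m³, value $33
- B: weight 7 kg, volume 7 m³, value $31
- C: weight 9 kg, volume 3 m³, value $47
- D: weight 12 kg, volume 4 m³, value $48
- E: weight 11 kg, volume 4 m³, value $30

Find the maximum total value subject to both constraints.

Feasible sets respecting both limits:
- A+D: weight 17, volume 13, value 81
- A+C: weight 14, volume 12, value 80
- B+D: weight 19, volume 11, value 79
Best: $81.

$81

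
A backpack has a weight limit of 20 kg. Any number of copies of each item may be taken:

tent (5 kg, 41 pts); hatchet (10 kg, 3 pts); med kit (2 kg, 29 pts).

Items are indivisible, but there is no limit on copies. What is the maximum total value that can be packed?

Best value-per-unit is med kit at 29/2, and filling with it alone uses weight 10×2=20. No mix of the others beats 10×29 = 290.

290 pts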